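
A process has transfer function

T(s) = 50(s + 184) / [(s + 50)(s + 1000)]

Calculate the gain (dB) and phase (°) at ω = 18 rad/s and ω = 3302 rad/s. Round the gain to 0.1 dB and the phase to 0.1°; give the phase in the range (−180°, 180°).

ω = 18: -15.2 dB, -15.2°; ω = 3302: -36.8 dB, -75.5°

At s = jω = j18:
zero (s+184): 184 + j18 → |·| = √(184²+18²) = √34180 ≈ 184.88, ∠ = arctan(18/184) ≈ 5.59°
pole (s+50): 50 + j18 → |·| = √(50²+18²) = √2824 ≈ 53.141, ∠ = arctan(18/50) ≈ 19.80°
pole (s+1000): 1000 + j18 → |·| = √(1000²+18²) = √1000324 ≈ 1000.2, ∠ = arctan(18/1000) ≈ 1.03°
|T| = 50 · 184.88 / 53152 ≈ 0.17392
Gain = 20 log₁₀(0.17392) ≈ -15.19 dB
∠T = 5.59° − 20.83° = -15.24°

At s = jω = j3302:
zero (s+184): 184 + j3302 → |·| = √(184²+3302²) = √10937060 ≈ 3307.1, ∠ = arctan(3302/184) ≈ 86.81°
pole (s+50): 50 + j3302 → |·| = √(50²+3302²) = √10905704 ≈ 3302.4, ∠ = arctan(3302/50) ≈ 89.13°
pole (s+1000): 1000 + j3302 → |·| = √(1000²+3302²) = √11903204 ≈ 3450.1, ∠ = arctan(3302/1000) ≈ 73.15°
|T| = 50 · 3307.1 / 1.1394e+07 ≈ 0.014512
Gain = 20 log₁₀(0.014512) ≈ -36.77 dB
∠T = 86.81° − 162.28° = -75.47°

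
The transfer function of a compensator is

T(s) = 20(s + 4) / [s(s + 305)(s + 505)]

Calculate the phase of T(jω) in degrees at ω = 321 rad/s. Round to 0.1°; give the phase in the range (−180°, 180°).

-79.6°

At s = jω = j321:
zero (s+4): 4 + j321 → |·| = √(4²+321²) = √103057 ≈ 321.02, ∠ = arctan(321/4) ≈ 89.29°
pole (s+305): 305 + j321 → |·| = √(305²+321²) = √196066 ≈ 442.79, ∠ = arctan(321/305) ≈ 46.46°
pole (s+505): 505 + j321 → |·| = √(505²+321²) = √358066 ≈ 598.39, ∠ = arctan(321/505) ≈ 32.44°
pole at origin: |s| = 321, ∠ = 90.00° (in denominator)
∠T = 89.29° − 168.90° = -79.61°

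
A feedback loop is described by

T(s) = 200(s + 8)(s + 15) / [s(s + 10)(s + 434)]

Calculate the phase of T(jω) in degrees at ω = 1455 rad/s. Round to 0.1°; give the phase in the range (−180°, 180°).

At s = jω = j1455:
zero (s+8): 8 + j1455 → |·| = √(8²+1455²) = √2117089 ≈ 1455, ∠ = arctan(1455/8) ≈ 89.68°
zero (s+15): 15 + j1455 → |·| = √(15²+1455²) = √2117250 ≈ 1455.1, ∠ = arctan(1455/15) ≈ 89.41°
pole (s+10): 10 + j1455 → |·| = √(10²+1455²) = √2117125 ≈ 1455, ∠ = arctan(1455/10) ≈ 89.61°
pole (s+434): 434 + j1455 → |·| = √(434²+1455²) = √2305381 ≈ 1518.3, ∠ = arctan(1455/434) ≈ 73.39°
pole at origin: |s| = 1455, ∠ = 90.00° (in denominator)
∠T = 179.09° − 253.00° = -73.91°

-73.9°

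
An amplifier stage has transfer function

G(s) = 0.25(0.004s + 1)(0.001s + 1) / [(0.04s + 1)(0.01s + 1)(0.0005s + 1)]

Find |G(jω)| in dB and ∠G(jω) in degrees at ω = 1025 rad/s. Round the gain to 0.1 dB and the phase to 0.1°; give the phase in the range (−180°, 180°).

-49.9 dB, -78.2°

At ω = 1025 rad/s:
zero (1 + j1025·0.004) = 1 + j4.1 → |·| ≈ 4.2202, ∠ ≈ 76.29°
zero (1 + j1025·0.001) = 1 + j1.025 → |·| ≈ 1.432, ∠ ≈ 45.71°
pole (1 + j1025·0.04) = 1 + j41 → |·| ≈ 41.012, ∠ ≈ 88.60°
pole (1 + j1025·0.01) = 1 + j10.25 → |·| ≈ 10.299, ∠ ≈ 84.43°
pole (1 + j1025·0.0005) = 1 + j0.5125 → |·| ≈ 1.1237, ∠ ≈ 27.14°
|G| = 0.25 · 4.2202 · 1.432 / (41.012 · 10.299 · 1.1237) ≈ 0.0031832
Gain = 20 log₁₀(0.0031832) ≈ -49.94 dB
∠G = (76.29° + 45.71°) − (88.60° + 84.43° + 27.14°) = -78.17°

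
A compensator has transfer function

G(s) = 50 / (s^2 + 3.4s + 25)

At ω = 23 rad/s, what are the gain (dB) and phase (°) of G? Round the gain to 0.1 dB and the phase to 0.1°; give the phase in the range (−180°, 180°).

At s = jω = j23:
quadratic: (j23)² + 3.4·j23 + 25 = -504 + j78.2 → |·| ≈ 510.03, ∠ ≈ 171.18°
|G| = 50 / 510.03 ≈ 0.098033
Gain = 20 log₁₀(0.098033) ≈ -20.17 dB
∠G = 0.00° − 171.18° = -171.18°

-20.2 dB, -171.2°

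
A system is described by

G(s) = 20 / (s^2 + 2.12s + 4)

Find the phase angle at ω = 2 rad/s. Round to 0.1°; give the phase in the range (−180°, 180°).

-90.0°

At s = jω = j2:
quadratic: (j2)² + 2.12·j2 + 4 = 0 + j4.24 → |·| ≈ 4.24, ∠ ≈ 90.00°
∠G = 0.00° − 90.00° = -90.00°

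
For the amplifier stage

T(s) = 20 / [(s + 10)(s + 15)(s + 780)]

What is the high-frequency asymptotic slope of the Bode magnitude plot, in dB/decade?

-60 dB/decade

Each pole contributes −20 dB/decade at high frequency; each zero contributes +20 dB/decade.
Net: 0 zero(s) − 3 pole(s) → -60 dB/decade.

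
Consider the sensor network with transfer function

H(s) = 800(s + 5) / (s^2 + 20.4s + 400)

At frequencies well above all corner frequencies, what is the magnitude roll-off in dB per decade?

Each pole contributes −20 dB/decade at high frequency; each zero contributes +20 dB/decade.
Net: 1 zero(s) − 2 pole(s) → -20 dB/decade.

-20 dB/decade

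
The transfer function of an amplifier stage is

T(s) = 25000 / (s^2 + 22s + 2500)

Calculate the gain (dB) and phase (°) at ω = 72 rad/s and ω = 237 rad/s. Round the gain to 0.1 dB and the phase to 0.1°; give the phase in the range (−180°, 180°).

ω = 72: 18.1 dB, -149.5°; ω = 237: -6.7 dB, -174.5°

At s = jω = j72:
quadratic: (j72)² + 22·j72 + 2500 = -2684 + j1584 → |·| ≈ 3116.6, ∠ ≈ 149.45°
|T| = 25000 / 3116.6 ≈ 8.0216
Gain = 20 log₁₀(8.0216) ≈ 18.09 dB
∠T = 0.00° − 149.45° = -149.45°

At s = jω = j237:
quadratic: (j237)² + 22·j237 + 2500 = -53669 + j5214 → |·| ≈ 53922, ∠ ≈ 174.45°
|T| = 25000 / 53922 ≈ 0.46363
Gain = 20 log₁₀(0.46363) ≈ -6.68 dB
∠T = 0.00° − 174.45° = -174.45°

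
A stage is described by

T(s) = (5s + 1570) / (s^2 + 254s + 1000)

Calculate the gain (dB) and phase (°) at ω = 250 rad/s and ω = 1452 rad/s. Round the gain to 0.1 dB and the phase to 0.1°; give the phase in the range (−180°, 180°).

Substitute s = j250:
Numerator: 5(j250) + 1570 = 1570 + j1250
Denominator: (j250)^2 + 254(j250) + 1000 = -61500 + j63500
|N| = √(1570² + 1250²) ≈ 2006.8, ∠N ≈ 38.53°
|D| = √(61500² + 63500²) ≈ 88400, ∠D ≈ 134.08°
|T| = 2006.8 / 88400 ≈ 0.022701
Gain = 20 log₁₀(0.022701) ≈ -32.88 dB
∠T = 38.53° − 134.08° = -95.55°

Substitute s = j1452:
Numerator: 5(j1452) + 1570 = 1570 + j7260
Denominator: (j1452)^2 + 254(j1452) + 1000 = -2107304 + j368808
|N| = √(1570² + 7260²) ≈ 7427.8, ∠N ≈ 77.80°
|D| = √(2107304² + 368808²) ≈ 2.1393e+06, ∠D ≈ 170.07°
|T| = 7427.8 / 2.1393e+06 ≈ 0.0034721
Gain = 20 log₁₀(0.0034721) ≈ -49.19 dB
∠T = 77.80° − 170.07° = -92.27°

ω = 250: -32.9 dB, -95.6°; ω = 1452: -49.2 dB, -92.3°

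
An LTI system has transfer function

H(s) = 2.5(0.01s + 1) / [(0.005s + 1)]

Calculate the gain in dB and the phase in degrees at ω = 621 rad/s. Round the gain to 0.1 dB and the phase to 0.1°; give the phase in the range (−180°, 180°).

13.7 dB, 8.7°

At ω = 621 rad/s:
zero (1 + j621·0.01) = 1 + j6.21 → |·| ≈ 6.29, ∠ ≈ 80.85°
pole (1 + j621·0.005) = 1 + j3.105 → |·| ≈ 3.2621, ∠ ≈ 72.15°
|H| = 2.5 · 6.29 / (3.2621) ≈ 4.8205
Gain = 20 log₁₀(4.8205) ≈ 13.66 dB
∠H = (80.85°) − (72.15°) = 8.70°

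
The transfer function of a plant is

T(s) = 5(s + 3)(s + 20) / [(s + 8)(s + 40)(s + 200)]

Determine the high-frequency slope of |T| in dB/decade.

Each pole contributes −20 dB/decade at high frequency; each zero contributes +20 dB/decade.
Net: 2 zero(s) − 3 pole(s) → -20 dB/decade.

-20 dB/decade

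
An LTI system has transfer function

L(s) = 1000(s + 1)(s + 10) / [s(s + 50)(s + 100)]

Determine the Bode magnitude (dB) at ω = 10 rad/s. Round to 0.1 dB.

8.9 dB

At s = jω = j10:
zero (s+1): 1 + j10 → |·| = √(1²+10²) = √101 ≈ 10.05, ∠ = arctan(10/1) ≈ 84.29°
zero (s+10): 10 + j10 → |·| = √(10²+10²) = √200 ≈ 14.142, ∠ = arctan(10/10) ≈ 45.00°
pole (s+50): 50 + j10 → |·| = √(50²+10²) = √2600 ≈ 50.99, ∠ = arctan(10/50) ≈ 11.31°
pole (s+100): 100 + j10 → |·| = √(100²+10²) = √10100 ≈ 100.5, ∠ = arctan(10/100) ≈ 5.71°
pole at origin: |s| = 10, ∠ = 90.00° (in denominator)
|L| = 1000 · 142.13 / 51245 ≈ 2.7735
Gain = 20 log₁₀(2.7735) ≈ 8.86 dB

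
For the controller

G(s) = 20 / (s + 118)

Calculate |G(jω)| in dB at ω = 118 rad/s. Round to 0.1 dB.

-18.4 dB

At s = jω = j118:
pole (s+118): 118 + j118 → |·| = √(118²+118²) = √27848 ≈ 166.88, ∠ = arctan(118/118) ≈ 45.00°
|G| = 20 / 166.88 ≈ 0.11985
Gain = 20 log₁₀(0.11985) ≈ -18.43 dB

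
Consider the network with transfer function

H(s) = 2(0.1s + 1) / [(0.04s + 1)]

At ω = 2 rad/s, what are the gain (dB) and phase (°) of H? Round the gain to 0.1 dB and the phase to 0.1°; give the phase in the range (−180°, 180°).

6.2 dB, 6.7°

At ω = 2 rad/s:
zero (1 + j2·0.1) = 1 + j0.2 → |·| ≈ 1.0198, ∠ ≈ 11.31°
pole (1 + j2·0.04) = 1 + j0.08 → |·| ≈ 1.0032, ∠ ≈ 4.57°
|H| = 2 · 1.0198 / (1.0032) ≈ 2.0331
Gain = 20 log₁₀(2.0331) ≈ 6.16 dB
∠H = (11.31°) − (4.57°) = 6.74°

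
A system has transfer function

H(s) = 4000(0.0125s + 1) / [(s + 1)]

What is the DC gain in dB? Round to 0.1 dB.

72.0 dB

H(0) = 4000 · 1 / 1 = 4000
20 log₁₀(4000) ≈ 72.04 dB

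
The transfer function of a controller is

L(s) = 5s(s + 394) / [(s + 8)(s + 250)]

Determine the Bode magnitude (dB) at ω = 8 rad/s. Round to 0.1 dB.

At s = jω = j8:
zero (s+394): 394 + j8 → |·| = √(394²+8²) = √155300 ≈ 394.08, ∠ = arctan(8/394) ≈ 1.16°
zero at origin: s = j8 → |·| = 8, ∠ = 90.00°
pole (s+8): 8 + j8 → |·| = √(8²+8²) = √128 ≈ 11.314, ∠ = arctan(8/8) ≈ 45.00°
pole (s+250): 250 + j8 → |·| = √(250²+8²) = √62564 ≈ 250.13, ∠ = arctan(8/250) ≈ 1.83°
|L| = 5 · 3152.6 / 2830 ≈ 5.57
Gain = 20 log₁₀(5.57) ≈ 14.92 dB

14.9 dB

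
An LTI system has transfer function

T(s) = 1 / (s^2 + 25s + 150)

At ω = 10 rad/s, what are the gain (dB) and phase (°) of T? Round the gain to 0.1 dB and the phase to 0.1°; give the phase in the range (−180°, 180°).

-48.1 dB, -78.7°

Substitute s = j10:
Numerator: 1 = 1 + j0
Denominator: (j10)^2 + 25(j10) + 150 = 50 + j250
|N| = √(1² + 0²) ≈ 1, ∠N ≈ 0.00°
|D| = √(50² + 250²) ≈ 254.95, ∠D ≈ 78.69°
|T| = 1 / 254.95 ≈ 0.0039223
Gain = 20 log₁₀(0.0039223) ≈ -48.13 dB
∠T = 0.00° − 78.69° = -78.69°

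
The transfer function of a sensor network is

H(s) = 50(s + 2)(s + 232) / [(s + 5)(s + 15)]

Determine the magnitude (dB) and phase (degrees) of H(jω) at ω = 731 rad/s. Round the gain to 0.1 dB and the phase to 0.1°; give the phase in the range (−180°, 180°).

34.4 dB, -16.2°

At s = jω = j731:
zero (s+2): 2 + j731 → |·| = √(2²+731²) = √534365 ≈ 731, ∠ = arctan(731/2) ≈ 89.84°
zero (s+232): 232 + j731 → |·| = √(232²+731²) = √588185 ≈ 766.93, ∠ = arctan(731/232) ≈ 72.39°
pole (s+5): 5 + j731 → |·| = √(5²+731²) = √534386 ≈ 731.02, ∠ = arctan(731/5) ≈ 89.61°
pole (s+15): 15 + j731 → |·| = √(15²+731²) = √534586 ≈ 731.15, ∠ = arctan(731/15) ≈ 88.82°
|H| = 50 · 5.6063e+05 / 5.3449e+05 ≈ 52.445
Gain = 20 log₁₀(52.445) ≈ 34.39 dB
∠H = 162.23° − 178.43° = -16.20°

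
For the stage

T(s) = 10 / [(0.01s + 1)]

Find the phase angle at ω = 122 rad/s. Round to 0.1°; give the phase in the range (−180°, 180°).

At ω = 122 rad/s:
pole (1 + j122·0.01) = 1 + j1.22 → |·| ≈ 1.5775, ∠ ≈ 50.66°
∠T = (0°) − (50.66°) = -50.66°

-50.7°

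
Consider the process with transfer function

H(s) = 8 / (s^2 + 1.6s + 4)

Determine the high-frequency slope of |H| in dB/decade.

-40 dB/decade

Each pole contributes −20 dB/decade at high frequency; each zero contributes +20 dB/decade.
Net: 0 zero(s) − 2 pole(s) → -40 dB/decade.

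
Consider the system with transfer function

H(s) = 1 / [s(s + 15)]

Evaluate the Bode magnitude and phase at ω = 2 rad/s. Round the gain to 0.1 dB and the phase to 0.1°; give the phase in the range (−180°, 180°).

At s = jω = j2:
pole (s+15): 15 + j2 → |·| = √(15²+2²) = √229 ≈ 15.133, ∠ = arctan(2/15) ≈ 7.59°
pole at origin: |s| = 2, ∠ = 90.00° (in denominator)
|H| = 1 / 30.266 ≈ 0.03304
Gain = 20 log₁₀(0.03304) ≈ -29.62 dB
∠H = 0.00° − 97.59° = -97.59°

-29.6 dB, -97.6°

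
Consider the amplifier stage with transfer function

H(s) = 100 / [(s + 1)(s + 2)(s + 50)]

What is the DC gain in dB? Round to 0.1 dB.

H(0) = 100 / (1·2·50) = 1
20 log₁₀(1) ≈ 0.00 dB

0.0 dB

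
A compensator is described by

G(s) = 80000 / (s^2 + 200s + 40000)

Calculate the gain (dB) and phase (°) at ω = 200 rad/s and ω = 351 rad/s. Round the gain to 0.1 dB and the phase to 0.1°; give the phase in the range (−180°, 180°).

ω = 200: 6.0 dB, -90.0°; ω = 351: -2.7 dB, -139.8°

At s = jω = j200:
quadratic: (j200)² + 200·j200 + 40000 = 0 + j40000 → |·| ≈ 40000, ∠ ≈ 90.00°
|G| = 80000 / 40000 ≈ 2
Gain = 20 log₁₀(2) ≈ 6.02 dB
∠G = 0.00° − 90.00° = -90.00°

At s = jω = j351:
quadratic: (j351)² + 200·j351 + 40000 = -83201 + j70200 → |·| ≈ 1.0886e+05, ∠ ≈ 139.84°
|G| = 80000 / 1.0886e+05 ≈ 0.73489
Gain = 20 log₁₀(0.73489) ≈ -2.68 dB
∠G = 0.00° − 139.84° = -139.84°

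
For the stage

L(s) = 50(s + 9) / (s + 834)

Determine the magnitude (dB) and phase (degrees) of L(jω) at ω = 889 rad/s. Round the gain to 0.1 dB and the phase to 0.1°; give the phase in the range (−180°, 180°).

31.2 dB, 42.6°

At s = jω = j889:
zero (s+9): 9 + j889 → |·| = √(9²+889²) = √790402 ≈ 889.05, ∠ = arctan(889/9) ≈ 89.42°
pole (s+834): 834 + j889 → |·| = √(834²+889²) = √1485877 ≈ 1219, ∠ = arctan(889/834) ≈ 46.83°
|L| = 50 · 889.05 / 1219 ≈ 36.466
Gain = 20 log₁₀(36.466) ≈ 31.24 dB
∠L = 89.42° − 46.83° = 42.59°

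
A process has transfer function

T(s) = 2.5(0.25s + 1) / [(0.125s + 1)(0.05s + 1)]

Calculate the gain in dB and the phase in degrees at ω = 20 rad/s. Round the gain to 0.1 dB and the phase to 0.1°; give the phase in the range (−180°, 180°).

At ω = 20 rad/s:
zero (1 + j20·0.25) = 1 + j5 → |·| ≈ 5.099, ∠ ≈ 78.69°
pole (1 + j20·0.125) = 1 + j2.5 → |·| ≈ 2.6926, ∠ ≈ 68.20°
pole (1 + j20·0.05) = 1 + j1 → |·| ≈ 1.4142, ∠ ≈ 45.00°
|T| = 2.5 · 5.099 / (2.6926 · 1.4142) ≈ 3.3477
Gain = 20 log₁₀(3.3477) ≈ 10.49 dB
∠T = (78.69°) − (68.20° + 45.00°) = -34.51°

10.5 dB, -34.5°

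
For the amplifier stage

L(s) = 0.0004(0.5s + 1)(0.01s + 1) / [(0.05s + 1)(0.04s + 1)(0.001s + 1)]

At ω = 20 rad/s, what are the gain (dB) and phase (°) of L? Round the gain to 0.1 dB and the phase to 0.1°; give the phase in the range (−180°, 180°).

-52.9 dB, 10.8°

At ω = 20 rad/s:
zero (1 + j20·0.5) = 1 + j10 → |·| ≈ 10.05, ∠ ≈ 84.29°
zero (1 + j20·0.01) = 1 + j0.2 → |·| ≈ 1.0198, ∠ ≈ 11.31°
pole (1 + j20·0.05) = 1 + j1 → |·| ≈ 1.4142, ∠ ≈ 45.00°
pole (1 + j20·0.04) = 1 + j0.8 → |·| ≈ 1.2806, ∠ ≈ 38.66°
pole (1 + j20·0.001) = 1 + j0.02 → |·| ≈ 1.0002, ∠ ≈ 1.15°
|L| = 0.0004 · 10.05 · 1.0198 / (1.4142 · 1.2806 · 1.0002) ≈ 0.0022632
Gain = 20 log₁₀(0.0022632) ≈ -52.91 dB
∠L = (84.29° + 11.31°) − (45.00° + 38.66° + 1.15°) = 10.79°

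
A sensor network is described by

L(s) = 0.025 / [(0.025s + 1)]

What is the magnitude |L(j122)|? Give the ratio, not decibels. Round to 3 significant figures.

0.00779

At ω = 122 rad/s:
pole (1 + j122·0.025) = 1 + j3.05 → |·| ≈ 3.2098, ∠ ≈ 71.85°
|L| = 0.025 · 1 / (3.2098) ≈ 0.0077886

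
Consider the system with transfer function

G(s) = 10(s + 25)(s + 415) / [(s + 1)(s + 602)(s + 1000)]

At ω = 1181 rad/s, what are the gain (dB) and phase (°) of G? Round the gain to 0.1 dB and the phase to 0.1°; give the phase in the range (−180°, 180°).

At s = jω = j1181:
zero (s+25): 25 + j1181 → |·| = √(25²+1181²) = √1395386 ≈ 1181.3, ∠ = arctan(1181/25) ≈ 88.79°
zero (s+415): 415 + j1181 → |·| = √(415²+1181²) = √1566986 ≈ 1251.8, ∠ = arctan(1181/415) ≈ 70.64°
pole (s+1): 1 + j1181 → |·| = √(1²+1181²) = √1394762 ≈ 1181, ∠ = arctan(1181/1) ≈ 89.95°
pole (s+602): 602 + j1181 → |·| = √(602²+1181²) = √1757165 ≈ 1325.6, ∠ = arctan(1181/602) ≈ 62.99°
pole (s+1000): 1000 + j1181 → |·| = √(1000²+1181²) = √2394761 ≈ 1547.5, ∠ = arctan(1181/1000) ≈ 49.74°
|G| = 10 · 1.4788e+06 / 2.4227e+09 ≈ 0.0061039
Gain = 20 log₁₀(0.0061039) ≈ -44.29 dB
∠G = 159.43° − 202.68° = -43.25°

-44.3 dB, -43.3°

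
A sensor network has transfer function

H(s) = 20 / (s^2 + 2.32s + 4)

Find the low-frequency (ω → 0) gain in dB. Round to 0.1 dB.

H(0) = 20 / 4 = 5
20 log₁₀(5) ≈ 13.98 dB

14.0 dB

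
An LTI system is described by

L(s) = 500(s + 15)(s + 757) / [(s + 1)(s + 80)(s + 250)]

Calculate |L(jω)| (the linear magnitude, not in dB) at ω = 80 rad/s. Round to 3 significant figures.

13.0

At s = jω = j80:
zero (s+15): 15 + j80 → |·| = √(15²+80²) = √6625 ≈ 81.394, ∠ = arctan(80/15) ≈ 79.38°
zero (s+757): 757 + j80 → |·| = √(757²+80²) = √579449 ≈ 761.22, ∠ = arctan(80/757) ≈ 6.03°
pole (s+1): 1 + j80 → |·| = √(1²+80²) = √6401 ≈ 80.006, ∠ = arctan(80/1) ≈ 89.28°
pole (s+80): 80 + j80 → |·| = √(80²+80²) = √12800 ≈ 113.14, ∠ = arctan(80/80) ≈ 45.00°
pole (s+250): 250 + j80 → |·| = √(250²+80²) = √68900 ≈ 262.49, ∠ = arctan(80/250) ≈ 17.74°
|L| = 500 · 61959 / 2.376e+06 ≈ 13.039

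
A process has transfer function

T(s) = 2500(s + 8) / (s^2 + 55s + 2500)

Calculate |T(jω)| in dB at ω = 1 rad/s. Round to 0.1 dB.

At s = jω = j1:
zero (s+8): 8 + j1 → |·| = √(8²+1²) = √65 ≈ 8.0623, ∠ = arctan(1/8) ≈ 7.13°
quadratic: (j1)² + 55·j1 + 2500 = 2499 + j55 → |·| ≈ 2499.6, ∠ ≈ 1.26°
|T| = 2500 · 8.0623 / 2499.6 ≈ 8.0636
Gain = 20 log₁₀(8.0636) ≈ 18.13 dB

18.1 dB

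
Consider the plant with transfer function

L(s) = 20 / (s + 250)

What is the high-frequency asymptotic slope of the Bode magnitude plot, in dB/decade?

-20 dB/decade

Each pole contributes −20 dB/decade at high frequency; each zero contributes +20 dB/decade.
Net: 0 zero(s) − 1 pole(s) → -20 dB/decade.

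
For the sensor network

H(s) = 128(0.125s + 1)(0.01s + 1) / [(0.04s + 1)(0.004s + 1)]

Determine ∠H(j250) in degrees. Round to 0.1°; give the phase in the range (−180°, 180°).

At ω = 250 rad/s:
zero (1 + j250·0.125) = 1 + j31.25 → |·| ≈ 31.266, ∠ ≈ 88.17°
zero (1 + j250·0.01) = 1 + j2.5 → |·| ≈ 2.6926, ∠ ≈ 68.20°
pole (1 + j250·0.04) = 1 + j10 → |·| ≈ 10.05, ∠ ≈ 84.29°
pole (1 + j250·0.004) = 1 + j1 → |·| ≈ 1.4142, ∠ ≈ 45.00°
∠H = (88.17° + 68.20°) − (84.29° + 45.00°) = 27.08°

27.1°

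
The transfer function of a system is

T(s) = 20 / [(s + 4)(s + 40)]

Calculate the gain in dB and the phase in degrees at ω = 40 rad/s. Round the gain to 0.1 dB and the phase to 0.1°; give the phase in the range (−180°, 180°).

-41.1 dB, -129.3°

At s = jω = j40:
pole (s+4): 4 + j40 → |·| = √(4²+40²) = √1616 ≈ 40.2, ∠ = arctan(40/4) ≈ 84.29°
pole (s+40): 40 + j40 → |·| = √(40²+40²) = √3200 ≈ 56.569, ∠ = arctan(40/40) ≈ 45.00°
|T| = 20 / 2274.1 ≈ 0.0087947
Gain = 20 log₁₀(0.0087947) ≈ -41.12 dB
∠T = 0.00° − 129.29° = -129.29°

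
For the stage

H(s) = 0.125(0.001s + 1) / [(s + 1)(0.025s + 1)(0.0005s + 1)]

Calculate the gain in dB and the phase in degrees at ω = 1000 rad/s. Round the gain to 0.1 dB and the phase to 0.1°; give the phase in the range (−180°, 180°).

-104.0 dB, -159.2°

At ω = 1000 rad/s:
zero (1 + j1000·0.001) = 1 + j1 → |·| ≈ 1.4142, ∠ ≈ 45.00°
pole (1 + j1000·1) = 1 + j1000 → |·| ≈ 1000, ∠ ≈ 89.94°
pole (1 + j1000·0.025) = 1 + j25 → |·| ≈ 25.02, ∠ ≈ 87.71°
pole (1 + j1000·0.0005) = 1 + j0.5 → |·| ≈ 1.118, ∠ ≈ 26.57°
|H| = 0.125 · 1.4142 / (1000 · 25.02 · 1.118) ≈ 6.3196e-06
Gain = 20 log₁₀(6.3196e-06) ≈ -103.99 dB
∠H = (45.00°) − (89.94° + 87.71° + 26.57°) = -159.22°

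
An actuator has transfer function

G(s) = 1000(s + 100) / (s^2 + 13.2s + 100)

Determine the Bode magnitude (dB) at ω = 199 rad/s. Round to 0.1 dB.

15.0 dB

At s = jω = j199:
zero (s+100): 100 + j199 → |·| = √(100²+199²) = √49601 ≈ 222.71, ∠ = arctan(199/100) ≈ 63.32°
quadratic: (j199)² + 13.2·j199 + 100 = -39501 + j2626.8 → |·| ≈ 39588, ∠ ≈ 176.20°
|G| = 1000 · 222.71 / 39588 ≈ 5.6257
Gain = 20 log₁₀(5.6257) ≈ 15.00 dB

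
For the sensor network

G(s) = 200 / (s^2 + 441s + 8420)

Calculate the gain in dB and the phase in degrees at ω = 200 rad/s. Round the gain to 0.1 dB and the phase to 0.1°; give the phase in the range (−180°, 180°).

Substitute s = j200:
Numerator: 200 = 200 + j0
Denominator: (j200)^2 + 441(j200) + 8420 = -31580 + j88200
|N| = √(200² + 0²) ≈ 200, ∠N ≈ 0.00°
|D| = √(31580² + 88200²) ≈ 93683, ∠D ≈ 109.70°
|G| = 200 / 93683 ≈ 0.0021349
Gain = 20 log₁₀(0.0021349) ≈ -53.41 dB
∠G = 0.00° − 109.70° = -109.70°

-53.4 dB, -109.7°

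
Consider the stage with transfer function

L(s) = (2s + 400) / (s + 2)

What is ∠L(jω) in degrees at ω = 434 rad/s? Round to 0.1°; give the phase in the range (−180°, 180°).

-24.5°

Substitute s = j434:
Numerator: 2(j434) + 400 = 400 + j868
Denominator: (j434) + 2 = 2 + j434
|N| = √(400² + 868²) ≈ 955.73, ∠N ≈ 65.26°
|D| = √(2² + 434²) ≈ 434, ∠D ≈ 89.74°
∠L = 65.26° − 89.74° = -24.48°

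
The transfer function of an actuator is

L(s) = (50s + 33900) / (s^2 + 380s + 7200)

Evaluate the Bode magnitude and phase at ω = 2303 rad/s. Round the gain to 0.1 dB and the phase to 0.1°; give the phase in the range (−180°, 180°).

-33.0 dB, -97.0°

Substitute s = j2303:
Numerator: 50(j2303) + 33900 = 33900 + j115150
Denominator: (j2303)^2 + 380(j2303) + 7200 = -5296609 + j875140
|N| = √(33900² + 115150²) ≈ 1.2004e+05, ∠N ≈ 73.60°
|D| = √(5296609² + 875140²) ≈ 5.3684e+06, ∠D ≈ 170.62°
|L| = 1.2004e+05 / 5.3684e+06 ≈ 0.02236
Gain = 20 log₁₀(0.02236) ≈ -33.01 dB
∠L = 73.60° − 170.62° = -97.02°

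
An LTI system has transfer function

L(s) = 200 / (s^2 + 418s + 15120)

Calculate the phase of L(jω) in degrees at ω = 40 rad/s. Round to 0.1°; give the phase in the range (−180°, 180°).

Substitute s = j40:
Numerator: 200 = 200 + j0
Denominator: (j40)^2 + 418(j40) + 15120 = 13520 + j16720
|N| = √(200² + 0²) ≈ 200, ∠N ≈ 0.00°
|D| = √(13520² + 16720²) ≈ 21502, ∠D ≈ 51.04°
∠L = 0.00° − 51.04° = -51.04°

-51.0°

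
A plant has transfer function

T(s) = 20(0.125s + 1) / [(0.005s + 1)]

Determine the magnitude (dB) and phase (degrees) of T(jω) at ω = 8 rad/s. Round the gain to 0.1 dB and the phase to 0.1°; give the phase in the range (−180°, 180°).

At ω = 8 rad/s:
zero (1 + j8·0.125) = 1 + j1 → |·| ≈ 1.4142, ∠ ≈ 45.00°
pole (1 + j8·0.005) = 1 + j0.04 → |·| ≈ 1.0008, ∠ ≈ 2.29°
|T| = 20 · 1.4142 / (1.0008) ≈ 28.261
Gain = 20 log₁₀(28.261) ≈ 29.02 dB
∠T = (45.00°) − (2.29°) = 42.71°

29.0 dB, 42.7°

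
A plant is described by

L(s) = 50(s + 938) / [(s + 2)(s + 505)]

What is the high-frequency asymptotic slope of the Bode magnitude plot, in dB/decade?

-20 dB/decade

Each pole contributes −20 dB/decade at high frequency; each zero contributes +20 dB/decade.
Net: 1 zero(s) − 2 pole(s) → -20 dB/decade.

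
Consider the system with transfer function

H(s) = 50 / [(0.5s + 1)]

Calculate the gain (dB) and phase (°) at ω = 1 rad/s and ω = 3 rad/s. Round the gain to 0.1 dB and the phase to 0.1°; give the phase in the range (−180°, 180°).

At ω = 1 rad/s:
pole (1 + j1·0.5) = 1 + j0.5 → |·| ≈ 1.118, ∠ ≈ 26.57°
|H| = 50 · 1 / (1.118) ≈ 44.723
Gain = 20 log₁₀(44.723) ≈ 33.01 dB
∠H = (0°) − (26.57°) = -26.57°

At ω = 3 rad/s:
pole (1 + j3·0.5) = 1 + j1.5 → |·| ≈ 1.8028, ∠ ≈ 56.31°
|H| = 50 · 1 / (1.8028) ≈ 27.735
Gain = 20 log₁₀(27.735) ≈ 28.86 dB
∠H = (0°) − (56.31°) = -56.31°

ω = 1: 33.0 dB, -26.6°; ω = 3: 28.9 dB, -56.3°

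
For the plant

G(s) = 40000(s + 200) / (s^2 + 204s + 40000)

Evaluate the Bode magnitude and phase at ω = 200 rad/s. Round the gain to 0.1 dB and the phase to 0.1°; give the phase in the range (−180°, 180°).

At s = jω = j200:
zero (s+200): 200 + j200 → |·| = √(200²+200²) = √80000 ≈ 282.84, ∠ = arctan(200/200) ≈ 45.00°
quadratic: (j200)² + 204·j200 + 40000 = 0 + j40800 → |·| ≈ 40800, ∠ ≈ 90.00°
|G| = 40000 · 282.84 / 40800 ≈ 277.29
Gain = 20 log₁₀(277.29) ≈ 48.86 dB
∠G = 45.00° − 90.00° = -45.00°

48.9 dB, -45.0°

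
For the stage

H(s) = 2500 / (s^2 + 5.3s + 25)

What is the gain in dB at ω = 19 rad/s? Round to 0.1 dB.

At s = jω = j19:
quadratic: (j19)² + 5.3·j19 + 25 = -336 + j100.7 → |·| ≈ 350.77, ∠ ≈ 163.32°
|H| = 2500 / 350.77 ≈ 7.1272
Gain = 20 log₁₀(7.1272) ≈ 17.06 dB

17.1 dB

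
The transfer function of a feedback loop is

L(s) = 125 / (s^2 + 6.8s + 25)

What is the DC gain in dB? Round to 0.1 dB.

14.0 dB

L(0) = 125 / 25 = 5
20 log₁₀(5) ≈ 13.98 dB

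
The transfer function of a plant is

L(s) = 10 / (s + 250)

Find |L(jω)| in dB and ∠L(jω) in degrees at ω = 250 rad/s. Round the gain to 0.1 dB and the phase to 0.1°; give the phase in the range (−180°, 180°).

-31.0 dB, -45.0°

Substitute s = j250:
Numerator: 10 = 10 + j0
Denominator: (j250) + 250 = 250 + j250
|N| = √(10² + 0²) ≈ 10, ∠N ≈ 0.00°
|D| = √(250² + 250²) ≈ 353.55, ∠D ≈ 45.00°
|L| = 10 / 353.55 ≈ 0.028285
Gain = 20 log₁₀(0.028285) ≈ -30.97 dB
∠L = 0.00° − 45.00° = -45.00°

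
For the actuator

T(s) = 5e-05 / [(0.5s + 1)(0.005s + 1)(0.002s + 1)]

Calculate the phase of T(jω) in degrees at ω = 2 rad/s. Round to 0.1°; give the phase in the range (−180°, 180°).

At ω = 2 rad/s:
pole (1 + j2·0.5) = 1 + j1 → |·| ≈ 1.4142, ∠ ≈ 45.00°
pole (1 + j2·0.005) = 1 + j0.01 → |·| ≈ 1, ∠ ≈ 0.57°
pole (1 + j2·0.002) = 1 + j0.004 → |·| ≈ 1, ∠ ≈ 0.23°
∠T = (0°) − (45.00° + 0.57° + 0.23°) = -45.80°

-45.8°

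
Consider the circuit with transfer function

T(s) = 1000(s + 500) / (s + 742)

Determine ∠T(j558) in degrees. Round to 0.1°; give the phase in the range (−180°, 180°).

11.2°

At s = jω = j558:
zero (s+500): 500 + j558 → |·| = √(500²+558²) = √561364 ≈ 749.24, ∠ = arctan(558/500) ≈ 48.14°
pole (s+742): 742 + j558 → |·| = √(742²+558²) = √861928 ≈ 928.4, ∠ = arctan(558/742) ≈ 36.94°
∠T = 48.14° − 36.94° = 11.20°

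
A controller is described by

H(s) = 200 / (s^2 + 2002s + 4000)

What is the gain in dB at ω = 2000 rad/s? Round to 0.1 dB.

Substitute s = j2000:
Numerator: 200 = 200 + j0
Denominator: (j2000)^2 + 2002(j2000) + 4000 = -3996000 + j4004000
|N| = √(200² + 0²) ≈ 200, ∠N ≈ 0.00°
|D| = √(3996000² + 4004000²) ≈ 5.6569e+06, ∠D ≈ 134.94°
|H| = 200 / 5.6569e+06 ≈ 3.5355e-05
Gain = 20 log₁₀(3.5355e-05) ≈ -89.03 dB

-89.0 dB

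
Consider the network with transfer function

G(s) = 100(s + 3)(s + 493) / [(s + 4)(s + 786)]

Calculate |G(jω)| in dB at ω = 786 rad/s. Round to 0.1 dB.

38.4 dB

At s = jω = j786:
zero (s+3): 3 + j786 → |·| = √(3²+786²) = √617805 ≈ 786.01, ∠ = arctan(786/3) ≈ 89.78°
zero (s+493): 493 + j786 → |·| = √(493²+786²) = √860845 ≈ 927.82, ∠ = arctan(786/493) ≈ 57.90°
pole (s+4): 4 + j786 → |·| = √(4²+786²) = √617812 ≈ 786.01, ∠ = arctan(786/4) ≈ 89.71°
pole (s+786): 786 + j786 → |·| = √(786²+786²) = √1235592 ≈ 1111.6, ∠ = arctan(786/786) ≈ 45.00°
|G| = 100 · 7.2928e+05 / 8.7373e+05 ≈ 83.467
Gain = 20 log₁₀(83.467) ≈ 38.43 dB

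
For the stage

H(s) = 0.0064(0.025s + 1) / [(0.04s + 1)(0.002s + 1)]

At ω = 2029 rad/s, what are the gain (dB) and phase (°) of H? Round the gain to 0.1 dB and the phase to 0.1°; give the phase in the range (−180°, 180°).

At ω = 2029 rad/s:
zero (1 + j2029·0.025) = 1 + j50.725 → |·| ≈ 50.735, ∠ ≈ 88.87°
pole (1 + j2029·0.04) = 1 + j81.16 → |·| ≈ 81.166, ∠ ≈ 89.29°
pole (1 + j2029·0.002) = 1 + j4.058 → |·| ≈ 4.1794, ∠ ≈ 76.16°
|H| = 0.0064 · 50.735 / (81.166 · 4.1794) ≈ 0.00095719
Gain = 20 log₁₀(0.00095719) ≈ -60.38 dB
∠H = (88.87°) − (89.29° + 76.16°) = -76.58°

-60.4 dB, -76.6°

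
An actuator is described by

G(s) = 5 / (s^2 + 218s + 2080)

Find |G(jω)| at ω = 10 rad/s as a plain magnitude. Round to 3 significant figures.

Substitute s = j10:
Numerator: 5 = 5 + j0
Denominator: (j10)^2 + 218(j10) + 2080 = 1980 + j2180
|N| = √(5² + 0²) ≈ 5, ∠N ≈ 0.00°
|D| = √(1980² + 2180²) ≈ 2945, ∠D ≈ 47.75°
|G| = 5 / 2945 ≈ 0.0016978

0.00170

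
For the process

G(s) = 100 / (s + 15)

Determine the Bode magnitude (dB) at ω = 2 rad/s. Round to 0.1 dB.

Substitute s = j2:
Numerator: 100 = 100 + j0
Denominator: (j2) + 15 = 15 + j2
|N| = √(100² + 0²) ≈ 100, ∠N ≈ 0.00°
|D| = √(15² + 2²) ≈ 15.133, ∠D ≈ 7.59°
|G| = 100 / 15.133 ≈ 6.6081
Gain = 20 log₁₀(6.6081) ≈ 16.40 dB

16.4 dB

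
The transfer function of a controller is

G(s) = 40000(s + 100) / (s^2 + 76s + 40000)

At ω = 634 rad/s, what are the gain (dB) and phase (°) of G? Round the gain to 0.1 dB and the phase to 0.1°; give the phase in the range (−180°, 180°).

At s = jω = j634:
zero (s+100): 100 + j634 → |·| = √(100²+634²) = √411956 ≈ 641.84, ∠ = arctan(634/100) ≈ 81.04°
quadratic: (j634)² + 76·j634 + 40000 = -361956 + j48184 → |·| ≈ 3.6515e+05, ∠ ≈ 172.42°
|G| = 40000 · 641.84 / 3.6515e+05 ≈ 70.31
Gain = 20 log₁₀(70.31) ≈ 36.94 dB
∠G = 81.04° − 172.42° = -91.38°

36.9 dB, -91.4°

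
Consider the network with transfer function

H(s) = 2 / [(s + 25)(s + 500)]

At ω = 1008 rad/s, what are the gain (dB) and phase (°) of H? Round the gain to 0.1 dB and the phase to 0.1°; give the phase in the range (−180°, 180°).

At s = jω = j1008:
pole (s+25): 25 + j1008 → |·| = √(25²+1008²) = √1016689 ≈ 1008.3, ∠ = arctan(1008/25) ≈ 88.58°
pole (s+500): 500 + j1008 → |·| = √(500²+1008²) = √1266064 ≈ 1125.2, ∠ = arctan(1008/500) ≈ 63.62°
|H| = 2 / 1.1345e+06 ≈ 1.7629e-06
Gain = 20 log₁₀(1.7629e-06) ≈ -115.08 dB
∠H = 0.00° − 152.20° = -152.20°

-115.1 dB, -152.2°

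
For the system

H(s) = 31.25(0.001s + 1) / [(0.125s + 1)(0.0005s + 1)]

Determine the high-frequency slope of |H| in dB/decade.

Each pole contributes −20 dB/decade at high frequency; each zero contributes +20 dB/decade.
Net: 1 zero(s) − 2 pole(s) → -20 dB/decade.

-20 dB/decade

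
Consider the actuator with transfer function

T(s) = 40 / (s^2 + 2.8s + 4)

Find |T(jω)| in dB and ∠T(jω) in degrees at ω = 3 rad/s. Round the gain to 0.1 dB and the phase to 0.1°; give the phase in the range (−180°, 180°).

12.2 dB, -120.8°

At s = jω = j3:
quadratic: (j3)² + 2.8·j3 + 4 = -5 + j8.4 → |·| ≈ 9.7755, ∠ ≈ 120.76°
|T| = 40 / 9.7755 ≈ 4.0919
Gain = 20 log₁₀(4.0919) ≈ 12.24 dB
∠T = 0.00° − 120.76° = -120.76°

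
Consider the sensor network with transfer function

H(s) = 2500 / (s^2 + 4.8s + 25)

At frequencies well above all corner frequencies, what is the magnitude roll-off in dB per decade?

Each pole contributes −20 dB/decade at high frequency; each zero contributes +20 dB/decade.
Net: 0 zero(s) − 2 pole(s) → -40 dB/decade.

-40 dB/decade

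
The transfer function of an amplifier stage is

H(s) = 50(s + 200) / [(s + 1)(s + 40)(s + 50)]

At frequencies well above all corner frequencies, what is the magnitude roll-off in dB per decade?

-40 dB/decade

Each pole contributes −20 dB/decade at high frequency; each zero contributes +20 dB/decade.
Net: 1 zero(s) − 3 pole(s) → -40 dB/decade.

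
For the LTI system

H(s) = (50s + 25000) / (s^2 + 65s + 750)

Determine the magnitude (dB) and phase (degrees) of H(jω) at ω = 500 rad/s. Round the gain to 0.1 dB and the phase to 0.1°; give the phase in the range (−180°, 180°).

-17.0 dB, -127.6°

Substitute s = j500:
Numerator: 50(j500) + 25000 = 25000 + j25000
Denominator: (j500)^2 + 65(j500) + 750 = -249250 + j32500
|N| = √(25000² + 25000²) ≈ 35355, ∠N ≈ 45.00°
|D| = √(249250² + 32500²) ≈ 2.5136e+05, ∠D ≈ 172.57°
|H| = 35355 / 2.5136e+05 ≈ 0.14065
Gain = 20 log₁₀(0.14065) ≈ -17.04 dB
∠H = 45.00° − 172.57° = -127.57°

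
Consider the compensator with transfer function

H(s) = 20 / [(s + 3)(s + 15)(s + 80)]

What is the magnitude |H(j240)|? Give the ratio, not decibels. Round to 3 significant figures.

1.37e-06

At s = jω = j240:
pole (s+3): 3 + j240 → |·| = √(3²+240²) = √57609 ≈ 240.02, ∠ = arctan(240/3) ≈ 89.28°
pole (s+15): 15 + j240 → |·| = √(15²+240²) = √57825 ≈ 240.47, ∠ = arctan(240/15) ≈ 86.42°
pole (s+80): 80 + j240 → |·| = √(80²+240²) = √64000 ≈ 252.98, ∠ = arctan(240/80) ≈ 71.57°
|H| = 20 / 1.4601e+07 ≈ 1.3698e-06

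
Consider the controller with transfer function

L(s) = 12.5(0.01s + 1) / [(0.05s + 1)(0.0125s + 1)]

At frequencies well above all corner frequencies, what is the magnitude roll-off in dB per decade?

-20 dB/decade

Each pole contributes −20 dB/decade at high frequency; each zero contributes +20 dB/decade.
Net: 1 zero(s) − 2 pole(s) → -20 dB/decade.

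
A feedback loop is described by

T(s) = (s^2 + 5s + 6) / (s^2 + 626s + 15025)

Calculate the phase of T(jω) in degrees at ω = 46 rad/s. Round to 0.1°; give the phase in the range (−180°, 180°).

Substitute s = j46:
Numerator: (j46)^2 + 5(j46) + 6 = -2110 + j230
Denominator: (j46)^2 + 626(j46) + 15025 = 12909 + j28796
|N| = √(2110² + 230²) ≈ 2122.5, ∠N ≈ 173.78°
|D| = √(12909² + 28796²) ≈ 31557, ∠D ≈ 65.85°
∠T = 173.78° − 65.85° = 107.93°

107.9°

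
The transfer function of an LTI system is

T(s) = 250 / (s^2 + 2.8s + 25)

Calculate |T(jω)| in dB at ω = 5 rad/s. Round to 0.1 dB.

At s = jω = j5:
quadratic: (j5)² + 2.8·j5 + 25 = 0 + j14 → |·| ≈ 14, ∠ ≈ 90.00°
|T| = 250 / 14 ≈ 17.857
Gain = 20 log₁₀(17.857) ≈ 25.04 dB

25.0 dB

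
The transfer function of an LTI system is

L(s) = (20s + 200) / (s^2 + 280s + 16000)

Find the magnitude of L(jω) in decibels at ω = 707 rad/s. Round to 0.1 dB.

Substitute s = j707:
Numerator: 20(j707) + 200 = 200 + j14140
Denominator: (j707)^2 + 280(j707) + 16000 = -483849 + j197960
|N| = √(200² + 14140²) ≈ 14141, ∠N ≈ 89.19°
|D| = √(483849² + 197960²) ≈ 5.2278e+05, ∠D ≈ 157.75°
|L| = 14141 / 5.2278e+05 ≈ 0.02705
Gain = 20 log₁₀(0.02705) ≈ -31.36 dB

-31.4 dB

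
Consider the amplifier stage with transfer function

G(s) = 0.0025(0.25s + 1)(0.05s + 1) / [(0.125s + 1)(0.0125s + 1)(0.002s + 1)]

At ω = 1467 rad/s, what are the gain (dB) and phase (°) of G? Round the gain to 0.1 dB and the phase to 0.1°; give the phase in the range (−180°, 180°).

At ω = 1467 rad/s:
zero (1 + j1467·0.25) = 1 + j366.75 → |·| ≈ 366.75, ∠ ≈ 89.84°
zero (1 + j1467·0.05) = 1 + j73.35 → |·| ≈ 73.357, ∠ ≈ 89.22°
pole (1 + j1467·0.125) = 1 + j183.375 → |·| ≈ 183.38, ∠ ≈ 89.69°
pole (1 + j1467·0.0125) = 1 + j18.3375 → |·| ≈ 18.365, ∠ ≈ 86.88°
pole (1 + j1467·0.002) = 1 + j2.934 → |·| ≈ 3.0997, ∠ ≈ 71.18°
|G| = 0.0025 · 366.75 · 73.357 / (183.38 · 18.365 · 3.0997) ≈ 0.006443
Gain = 20 log₁₀(0.006443) ≈ -43.82 dB
∠G = (89.84° + 89.22°) − (89.69° + 86.88° + 71.18°) = -68.69°

-43.8 dB, -68.7°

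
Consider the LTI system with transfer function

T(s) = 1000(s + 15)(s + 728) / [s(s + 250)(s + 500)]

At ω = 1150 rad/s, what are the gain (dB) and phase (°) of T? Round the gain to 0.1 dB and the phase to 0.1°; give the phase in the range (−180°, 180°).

At s = jω = j1150:
zero (s+15): 15 + j1150 → |·| = √(15²+1150²) = √1322725 ≈ 1150.1, ∠ = arctan(1150/15) ≈ 89.25°
zero (s+728): 728 + j1150 → |·| = √(728²+1150²) = √1852484 ≈ 1361.1, ∠ = arctan(1150/728) ≈ 57.66°
pole (s+250): 250 + j1150 → |·| = √(250²+1150²) = √1385000 ≈ 1176.9, ∠ = arctan(1150/250) ≈ 77.74°
pole (s+500): 500 + j1150 → |·| = √(500²+1150²) = √1572500 ≈ 1254, ∠ = arctan(1150/500) ≈ 66.50°
pole at origin: |s| = 1150, ∠ = 90.00° (in denominator)
|T| = 1000 · 1.5654e+06 / 1.6972e+09 ≈ 0.92234
Gain = 20 log₁₀(0.92234) ≈ -0.70 dB
∠T = 146.91° − 234.24° = -87.33°

-0.7 dB, -87.3°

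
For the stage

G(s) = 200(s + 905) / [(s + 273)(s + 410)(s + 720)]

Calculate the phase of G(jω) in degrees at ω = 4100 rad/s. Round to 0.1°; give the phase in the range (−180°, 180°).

-173.0°

At s = jω = j4100:
zero (s+905): 905 + j4100 → |·| = √(905²+4100²) = √17629025 ≈ 4198.7, ∠ = arctan(4100/905) ≈ 77.55°
pole (s+273): 273 + j4100 → |·| = √(273²+4100²) = √16884529 ≈ 4109.1, ∠ = arctan(4100/273) ≈ 86.19°
pole (s+410): 410 + j4100 → |·| = √(410²+4100²) = √16978100 ≈ 4120.4, ∠ = arctan(4100/410) ≈ 84.29°
pole (s+720): 720 + j4100 → |·| = √(720²+4100²) = √17328400 ≈ 4162.7, ∠ = arctan(4100/720) ≈ 80.04°
∠G = 77.55° − 250.52° = -172.97°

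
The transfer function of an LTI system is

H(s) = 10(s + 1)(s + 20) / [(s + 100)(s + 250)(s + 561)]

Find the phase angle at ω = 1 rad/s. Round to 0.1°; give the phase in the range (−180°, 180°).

47.0°

At s = jω = j1:
zero (s+1): 1 + j1 → |·| = √(1²+1²) = √2 ≈ 1.4142, ∠ = arctan(1/1) ≈ 45.00°
zero (s+20): 20 + j1 → |·| = √(20²+1²) = √401 ≈ 20.025, ∠ = arctan(1/20) ≈ 2.86°
pole (s+100): 100 + j1 → |·| = √(100²+1²) = √10001 ≈ 100, ∠ = arctan(1/100) ≈ 0.57°
pole (s+250): 250 + j1 → |·| = √(250²+1²) = √62501 ≈ 250, ∠ = arctan(1/250) ≈ 0.23°
pole (s+561): 561 + j1 → |·| = √(561²+1²) = √314722 ≈ 561, ∠ = arctan(1/561) ≈ 0.10°
∠H = 47.86° − 0.90° = 46.96°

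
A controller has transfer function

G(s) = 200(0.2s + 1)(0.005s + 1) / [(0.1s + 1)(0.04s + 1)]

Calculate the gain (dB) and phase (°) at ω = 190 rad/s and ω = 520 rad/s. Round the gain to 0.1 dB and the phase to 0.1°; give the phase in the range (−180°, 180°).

ω = 190: 37.1 dB, -37.5°; ω = 520: 34.6 dB, -17.7°

At ω = 190 rad/s:
zero (1 + j190·0.2) = 1 + j38 → |·| ≈ 38.013, ∠ ≈ 88.49°
zero (1 + j190·0.005) = 1 + j0.95 → |·| ≈ 1.3793, ∠ ≈ 43.53°
pole (1 + j190·0.1) = 1 + j19 → |·| ≈ 19.026, ∠ ≈ 86.99°
pole (1 + j190·0.04) = 1 + j7.6 → |·| ≈ 7.6655, ∠ ≈ 82.50°
|G| = 200 · 38.013 · 1.3793 / (19.026 · 7.6655) ≈ 71.901
Gain = 20 log₁₀(71.901) ≈ 37.13 dB
∠G = (88.49° + 43.53°) − (86.99° + 82.50°) = -37.47°

At ω = 520 rad/s:
zero (1 + j520·0.2) = 1 + j104 → |·| ≈ 104, ∠ ≈ 89.45°
zero (1 + j520·0.005) = 1 + j2.6 → |·| ≈ 2.7857, ∠ ≈ 68.96°
pole (1 + j520·0.1) = 1 + j52 → |·| ≈ 52.01, ∠ ≈ 88.90°
pole (1 + j520·0.04) = 1 + j20.8 → |·| ≈ 20.824, ∠ ≈ 87.25°
|G| = 200 · 104 · 2.7857 / (52.01 · 20.824) ≈ 53.499
Gain = 20 log₁₀(53.499) ≈ 34.57 dB
∠G = (89.45° + 68.96°) − (88.90° + 87.25°) = -17.74°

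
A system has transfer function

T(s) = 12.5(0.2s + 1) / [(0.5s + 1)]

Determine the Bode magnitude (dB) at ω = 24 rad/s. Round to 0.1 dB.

14.1 dB

At ω = 24 rad/s:
zero (1 + j24·0.2) = 1 + j4.8 → |·| ≈ 4.9031, ∠ ≈ 78.23°
pole (1 + j24·0.5) = 1 + j12 → |·| ≈ 12.042, ∠ ≈ 85.24°
|T| = 12.5 · 4.9031 / (12.042) ≈ 5.0896
Gain = 20 log₁₀(5.0896) ≈ 14.13 dB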